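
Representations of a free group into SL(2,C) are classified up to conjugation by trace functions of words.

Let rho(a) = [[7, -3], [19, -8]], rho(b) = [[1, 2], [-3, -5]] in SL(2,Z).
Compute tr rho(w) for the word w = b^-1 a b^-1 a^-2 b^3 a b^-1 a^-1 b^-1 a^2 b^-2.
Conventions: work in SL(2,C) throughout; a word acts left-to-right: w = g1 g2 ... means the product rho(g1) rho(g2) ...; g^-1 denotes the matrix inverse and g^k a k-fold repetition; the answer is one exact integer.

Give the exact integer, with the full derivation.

1511592908704

rho(b^-1) = [[-5, -2], [3, 1]]
... * rho(a) = [[7, -3], [19, -8]]  ->  [[-73, 31], [40, -17]]
... * rho(b^-1) = [[-5, -2], [3, 1]]  ->  [[458, 177], [-251, -97]]
... * rho(a^-1) = [[-8, 3], [-19, 7]]  ->  [[-7027, 2613], [3851, -1432]]
... * rho(a^-1) = [[-8, 3], [-19, 7]]  ->  [[6569, -2790], [-3600, 1529]]
... * rho(b) = [[1, 2], [-3, -5]]  ->  [[14939, 27088], [-8187, -14845]]
... * rho(b) = [[1, 2], [-3, -5]]  ->  [[-66325, -105562], [36348, 57851]]
... * rho(b) = [[1, 2], [-3, -5]]  ->  [[250361, 395160], [-137205, -216559]]
... * rho(a) = [[7, -3], [19, -8]]  ->  [[9260567, -3912363], [-5075056, 2144087]]
... * rho(b^-1) = [[-5, -2], [3, 1]]  ->  [[-58039924, -22433497], [31807541, 12294199]]
... * rho(a^-1) = [[-8, 3], [-19, 7]]  ->  [[890555835, -331154251], [-488050109, 181482016]]
... * rho(b^-1) = [[-5, -2], [3, 1]]  ->  [[-5446241928, -2112265921], [2984696593, 1157582234]]
... * rho(a) = [[7, -3], [19, -8]]  ->  [[-78256745995, 33236853152], [42886938597, -18214747651]]
... * rho(a) = [[7, -3], [19, -8]]  ->  [[83702987923, -31124587231], [-45871635190, 17057165417]]
... * rho(b^-1) = [[-5, -2], [3, 1]]  ->  [[-511888701308, -198530563077], [280529672201, 108800435797]]
... * rho(b^-1) = [[-5, -2], [3, 1]]  ->  [[1963851817309, 825246839539], [-1076247053614, -452258908605]]
tr = 1963851817309 + -452258908605 = 1511592908704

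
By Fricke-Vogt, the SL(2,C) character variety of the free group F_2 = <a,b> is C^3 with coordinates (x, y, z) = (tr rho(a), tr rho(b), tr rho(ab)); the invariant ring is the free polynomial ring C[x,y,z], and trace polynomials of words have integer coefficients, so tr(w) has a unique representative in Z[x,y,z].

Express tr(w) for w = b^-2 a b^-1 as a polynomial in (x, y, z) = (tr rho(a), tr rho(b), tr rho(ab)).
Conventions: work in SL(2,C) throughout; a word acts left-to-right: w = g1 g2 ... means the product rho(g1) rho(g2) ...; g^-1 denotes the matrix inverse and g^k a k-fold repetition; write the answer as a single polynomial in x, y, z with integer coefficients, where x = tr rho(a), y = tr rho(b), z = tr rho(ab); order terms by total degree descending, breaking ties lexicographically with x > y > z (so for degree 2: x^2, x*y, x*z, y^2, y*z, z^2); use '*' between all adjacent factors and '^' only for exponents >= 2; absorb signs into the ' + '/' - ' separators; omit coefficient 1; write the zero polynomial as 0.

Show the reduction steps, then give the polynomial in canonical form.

tr(a b^-1) = tr(a) tr(b) - tr(a b) = x*y - z
and tr(b^-2 a) = tr(a b^-1) tr(b) - tr(a) = x*y^2 - y*z - x
next, tr(b^-2 a b^-1) = tr(b^-2 a) tr(b) - tr(b^-2 a b) = x*y^3 - y^2*z - 2*x*y + z

x*y^3 - y^2*z - 2*x*y + z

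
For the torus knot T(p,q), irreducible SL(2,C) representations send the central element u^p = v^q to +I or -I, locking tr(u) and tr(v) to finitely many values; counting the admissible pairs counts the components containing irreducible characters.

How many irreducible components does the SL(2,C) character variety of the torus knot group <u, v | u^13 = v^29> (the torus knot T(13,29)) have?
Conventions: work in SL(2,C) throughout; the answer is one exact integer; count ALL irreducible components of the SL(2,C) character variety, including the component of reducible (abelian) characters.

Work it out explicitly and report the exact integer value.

For T(13,29): irreducibility forces the central element u^13 = v^29 to one of +I, -I.
So on each irreducible component the traces are pinned: tr(u) = 2*cos(pi*alpha/13) with 1 <= alpha <= 12, tr(v) = 2*cos(pi*beta/29) with 1 <= beta <= 28.
Consistency of u^13 = (-1)^alpha I with v^29 = (-1)^beta I forces alpha = beta (mod 2).
Enumerate parity-matched pairs: 6*14 odd-odd plus 6*14 even-even gives 168.
That is 168 components of irreducible characters, and with the reducible (abelian) component the total is 169.

169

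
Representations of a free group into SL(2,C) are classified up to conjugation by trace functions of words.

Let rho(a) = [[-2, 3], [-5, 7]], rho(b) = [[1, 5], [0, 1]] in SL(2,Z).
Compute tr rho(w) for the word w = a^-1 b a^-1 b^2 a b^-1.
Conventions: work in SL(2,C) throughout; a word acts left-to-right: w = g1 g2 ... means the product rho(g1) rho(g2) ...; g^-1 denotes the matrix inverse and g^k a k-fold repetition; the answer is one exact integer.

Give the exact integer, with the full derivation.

rho(a^-1) = [[7, -3], [5, -2]]
... * rho(b) = [[1, 5], [0, 1]]  ->  [[7, 32], [5, 23]]
... * rho(a^-1) = [[7, -3], [5, -2]]  ->  [[209, -85], [150, -61]]
... * rho(b) = [[1, 5], [0, 1]]  ->  [[209, 960], [150, 689]]
... * rho(b) = [[1, 5], [0, 1]]  ->  [[209, 2005], [150, 1439]]
... * rho(a) = [[-2, 3], [-5, 7]]  ->  [[-10443, 14662], [-7495, 10523]]
... * rho(b^-1) = [[1, -5], [0, 1]]  ->  [[-10443, 66877], [-7495, 47998]]
tr = -10443 + 47998 = 37555

37555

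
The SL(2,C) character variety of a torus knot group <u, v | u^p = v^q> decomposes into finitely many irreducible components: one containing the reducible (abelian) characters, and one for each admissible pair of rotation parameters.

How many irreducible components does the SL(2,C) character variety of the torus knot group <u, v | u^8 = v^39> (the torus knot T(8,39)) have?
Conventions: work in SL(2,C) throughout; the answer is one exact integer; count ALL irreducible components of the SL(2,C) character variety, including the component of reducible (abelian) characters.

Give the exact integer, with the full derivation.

134

In the torus knot group T(8,39), u^8 = v^39 is central, so an irreducible representation sends it to +I or -I (Schur).
This locks tr(u) to 2*cos(pi*alpha/8), alpha in 1..7, and tr(v) to 2*cos(pi*beta/39), beta in 1..38, on each component of irreducible characters.
u^8 = (-1)^alpha I and v^39 = (-1)^beta I must agree, so alpha and beta have equal parity.
count pairs: odd alpha (4 choices) x odd beta (19), plus even alpha (3) x even beta (19): 4*19 + 3*19 = 133.
components with irreducible characters: 133; plus the single component of reducible (abelian) characters: total 134.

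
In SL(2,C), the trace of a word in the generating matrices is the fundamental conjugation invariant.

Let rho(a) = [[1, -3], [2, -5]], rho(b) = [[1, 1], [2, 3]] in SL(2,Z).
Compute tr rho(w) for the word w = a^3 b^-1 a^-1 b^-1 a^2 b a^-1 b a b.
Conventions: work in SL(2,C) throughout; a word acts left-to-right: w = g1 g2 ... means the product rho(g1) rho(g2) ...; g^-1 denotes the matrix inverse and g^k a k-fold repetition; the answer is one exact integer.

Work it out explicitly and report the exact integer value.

3456948

rho(a) = [[1, -3], [2, -5]]
... * rho(a) = [[1, -3], [2, -5]]  ->  [[-5, 12], [-8, 19]]
... * rho(a) = [[1, -3], [2, -5]]  ->  [[19, -45], [30, -71]]
... * rho(b^-1) = [[3, -1], [-2, 1]]  ->  [[147, -64], [232, -101]]
... * rho(a^-1) = [[-5, 3], [-2, 1]]  ->  [[-607, 377], [-958, 595]]
... * rho(b^-1) = [[3, -1], [-2, 1]]  ->  [[-2575, 984], [-4064, 1553]]
... * rho(a) = [[1, -3], [2, -5]]  ->  [[-607, 2805], [-958, 4427]]
... * rho(a) = [[1, -3], [2, -5]]  ->  [[5003, -12204], [7896, -19261]]
... * rho(b) = [[1, 1], [2, 3]]  ->  [[-19405, -31609], [-30626, -49887]]
... * rho(a^-1) = [[-5, 3], [-2, 1]]  ->  [[160243, -89824], [252904, -141765]]
... * rho(b) = [[1, 1], [2, 3]]  ->  [[-19405, -109229], [-30626, -172391]]
... * rho(a) = [[1, -3], [2, -5]]  ->  [[-237863, 604360], [-375408, 953833]]
... * rho(b) = [[1, 1], [2, 3]]  ->  [[970857, 1575217], [1532258, 2486091]]
tr = 970857 + 2486091 = 3456948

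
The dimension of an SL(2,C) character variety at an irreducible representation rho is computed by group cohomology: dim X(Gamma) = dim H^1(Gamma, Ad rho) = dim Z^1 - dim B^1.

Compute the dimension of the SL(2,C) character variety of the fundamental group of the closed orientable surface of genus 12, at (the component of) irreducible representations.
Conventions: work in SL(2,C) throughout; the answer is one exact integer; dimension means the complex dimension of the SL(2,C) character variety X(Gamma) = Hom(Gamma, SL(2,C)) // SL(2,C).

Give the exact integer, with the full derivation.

66

Gamma = pi_1(Sigma_12) = < a_1, b_1, ..., a_12, b_12 | prod [a_i, b_i] > has 2g = 24 generators and 1 relator.
Before the relator condition, cocycle space has dim 3*24 = 72.
H^2 = coker(d_2) is dual to H^0 = 0 at irreducible rho (Poincare duality), so d_2 is onto: dim Z^1 = 69.
dim B^1 = 3 (coboundaries, injective at irreducible rho).
dim X = dim H^1 = 69 - 3 = 66.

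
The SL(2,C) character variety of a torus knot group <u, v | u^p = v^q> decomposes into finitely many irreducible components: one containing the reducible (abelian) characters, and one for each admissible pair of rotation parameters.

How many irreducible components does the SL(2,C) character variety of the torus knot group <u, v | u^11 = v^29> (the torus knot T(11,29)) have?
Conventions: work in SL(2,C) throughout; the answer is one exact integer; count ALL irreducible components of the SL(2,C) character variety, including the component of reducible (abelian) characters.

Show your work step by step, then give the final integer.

141

Gamma = < u, v | u^11 = v^29 > (torus knot T(11,29)); the central element u^11 = v^29 acts as +I or -I in any irreducible SL(2,C) representation.
On an irreducible component, tr(u) is locked at 2*cos(pi*alpha/11) for some alpha in 1..10, and tr(v) at 2*cos(pi*beta/29) for some beta in 1..28.
Consistency of u^11 = (-1)^alpha I with v^29 = (-1)^beta I forces alpha = beta (mod 2).
Enumerate parity-matched pairs: 5*14 odd-odd plus 5*14 even-even gives 140.
components with irreducible characters: 140; plus the single component of reducible (abelian) characters: total 141.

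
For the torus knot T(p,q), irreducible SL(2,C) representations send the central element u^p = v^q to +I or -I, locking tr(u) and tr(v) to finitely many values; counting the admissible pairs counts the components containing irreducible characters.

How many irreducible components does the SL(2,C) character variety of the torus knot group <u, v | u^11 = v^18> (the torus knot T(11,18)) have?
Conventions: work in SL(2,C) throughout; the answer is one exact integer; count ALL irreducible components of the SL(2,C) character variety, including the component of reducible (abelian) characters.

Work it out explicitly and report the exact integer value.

86

For T(11,18): irreducibility forces the central element u^11 = v^18 to one of +I, -I.
This locks tr(u) to 2*cos(pi*alpha/11), alpha in 1..10, and tr(v) to 2*cos(pi*beta/18), beta in 1..17, on each component of irreducible characters.
The two central values (-1)^alpha I and (-1)^beta I must be the same matrix, so alpha and beta share a parity.
Counting: 5 odd alphas x 9 odd betas + 5 even alphas x 8 even betas = 45 + 40 = 85.
Total: 85 irreducible-character components + 1 reducible (abelian) component = 86.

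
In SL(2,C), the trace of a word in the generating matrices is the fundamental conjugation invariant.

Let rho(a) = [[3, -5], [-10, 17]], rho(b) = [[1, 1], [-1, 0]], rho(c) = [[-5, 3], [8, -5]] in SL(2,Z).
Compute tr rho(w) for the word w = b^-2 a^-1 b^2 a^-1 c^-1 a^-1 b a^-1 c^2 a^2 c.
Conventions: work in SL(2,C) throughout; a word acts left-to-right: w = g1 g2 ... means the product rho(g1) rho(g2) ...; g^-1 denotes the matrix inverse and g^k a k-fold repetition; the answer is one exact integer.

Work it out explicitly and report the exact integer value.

rho(b^-1) = [[0, -1], [1, 1]]
... * rho(b^-1) = [[0, -1], [1, 1]]  ->  [[-1, -1], [1, 0]]
... * rho(a^-1) = [[17, 5], [10, 3]]  ->  [[-27, -8], [17, 5]]
... * rho(b) = [[1, 1], [-1, 0]]  ->  [[-19, -27], [12, 17]]
... * rho(b) = [[1, 1], [-1, 0]]  ->  [[8, -19], [-5, 12]]
... * rho(a^-1) = [[17, 5], [10, 3]]  ->  [[-54, -17], [35, 11]]
... * rho(c^-1) = [[-5, -3], [-8, -5]]  ->  [[406, 247], [-263, -160]]
... * rho(a^-1) = [[17, 5], [10, 3]]  ->  [[9372, 2771], [-6071, -1795]]
... * rho(b) = [[1, 1], [-1, 0]]  ->  [[6601, 9372], [-4276, -6071]]
... * rho(a^-1) = [[17, 5], [10, 3]]  ->  [[205937, 61121], [-133402, -39593]]
... * rho(c) = [[-5, 3], [8, -5]]  ->  [[-540717, 312206], [350266, -202241]]
... * rho(c) = [[-5, 3], [8, -5]]  ->  [[5201233, -3183181], [-3369258, 2062003]]
... * rho(a) = [[3, -5], [-10, 17]]  ->  [[47435509, -80120242], [-30727804, 51900341]]
... * rho(a) = [[3, -5], [-10, 17]]  ->  [[943508947, -1599221659], [-611186822, 1035944817]]
... * rho(c) = [[-5, 3], [8, -5]]  ->  [[-17511318007, 10826635136], [11343492646, -7013284551]]
tr = -17511318007 + -7013284551 = -24524602558

-24524602558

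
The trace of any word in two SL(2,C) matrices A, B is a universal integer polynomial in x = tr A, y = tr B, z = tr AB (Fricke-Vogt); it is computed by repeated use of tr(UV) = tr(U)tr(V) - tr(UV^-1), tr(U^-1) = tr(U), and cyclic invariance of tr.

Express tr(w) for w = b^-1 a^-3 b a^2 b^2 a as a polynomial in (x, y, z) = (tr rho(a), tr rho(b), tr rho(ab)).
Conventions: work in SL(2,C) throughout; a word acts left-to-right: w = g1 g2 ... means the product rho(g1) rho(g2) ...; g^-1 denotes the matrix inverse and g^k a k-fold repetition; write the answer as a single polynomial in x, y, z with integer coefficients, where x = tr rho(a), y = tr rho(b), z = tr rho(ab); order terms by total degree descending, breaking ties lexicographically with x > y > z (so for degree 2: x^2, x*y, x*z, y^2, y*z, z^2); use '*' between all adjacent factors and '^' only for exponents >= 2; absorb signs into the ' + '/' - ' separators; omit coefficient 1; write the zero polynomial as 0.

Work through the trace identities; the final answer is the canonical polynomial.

-x^4*y^2*z^2 + 2*x^5*y*z + 2*x^3*y^3*z + x^3*y*z^3 - x^6 - 2*x^4*y^2 - x^4*z^2 - x^2*y^4 - 7*x^3*y*z - 2*x*y^3*z - x*y*z^3 + 6*x^4 + 7*x^2*y^2 + 2*x^2*z^2 + y^4 + y^2*z^2 + 5*x*y*z - 9*x^2 - 4*y^2 - z^2 + 2

apply: trace(a b^2) = trace(b)*trace(a b) - trace(a)  (reduce the b square) = y*z - x
trace(b^3 a) = trace(b)*trace(a b^2) - trace(a b)  (reduce the b square) = y^2*z - x*y - z
apply: trace(b^2) = trace(b)*trace(b) - trace(1)  (reduce the b square) = y^2 - 2
use: trace(b^3) = trace(b)*trace(b^2) - trace(b)  (reduce the b square) = y^3 - 3*y
use: trace(b a^2 b^2) = trace(a)*trace(b^3 a) - trace(b^3)  (reduce the a square) = x*y^2*z - x^2*y - y^3 - x*z + 3*y
trace(a b a b) = trace(b a)*trace(b a) - trace(1)  (split on b) = z^2 - 2
trace(a b a) = trace(a)*trace(b a) - trace(b)  (reduce the a square) = x*z - y
use: trace(b^2 a b a) = trace(b)*trace(a b a b) - trace(a b a)  (reduce the b square) = y*z^2 - x*z - y
apply: trace(b a^2 b^2 a) = trace(a)*trace(b^2 a b a) - trace(b^2 a b)  (reduce the a square) = x*y*z^2 - x^2*z - y^2*z + z
trace(a^-1 b a^2 b^2) = trace(b a^2 b^2)*trace(a) - trace(b a^2 b^2 a)  (eliminate a^-1) = x^2*y^2*z - x^3*y - x*y^3 - x*y*z^2 + y^2*z + 3*x*y - z
trace(a^-2 b a^2 b^2) = trace(a^-1 b a^2 b^2)*trace(a) - trace(a^-1 b a^2 b^2 a)  (eliminate a^-1) = x^3*y^2*z - x^4*y - x^2*y^3 - x^2*y*z^2 + 4*x^2*y + y^3 - 3*y
trace(a^2) = trace(a)*trace(a) - trace(1)  (reduce the a square) = x^2 - 2
trace(b^2 a^2) = trace(b)*trace(a^2 b) - trace(a^2)  (reduce the b square) = x*y*z - x^2 - y^2 + 2
use: trace(a^2 b^2 a) = trace(a)*trace(b^2 a^2) - trace(b^2 a)  (reduce the a square) = x^2*y*z - x^3 - x*y^2 - y*z + 3*x
apply: trace(b a^2 b^2 a b) = trace(b)*trace(a^2 b^2 a b) - trace(a^2 b^2 a)  (reduce the b square) = x*y^2*z^2 - 2*x^2*y*z - y^3*z + x^3 + x*y^2 + 2*y*z - 3*x
use: trace(b a b a b a) = trace(b a b a)*trace(b a) - trace(a b)  (split on b) = z^3 - 3*z
trace(a b a b a^2 b) = trace(a)*trace(b a b a b a) - trace(b a b a b)  (reduce the a square) = x*z^3 - y*z^2 - 2*x*z + y
trace(b a b a^2) = trace(a)*trace(b a b a) - trace(b a b)  (reduce the a square) = x*z^2 - y*z - x
trace(a b a b a^2) = trace(a)*trace(b a b a^2) - trace(b a b a)  (reduce the a square) = x^2*z^2 - x*y*z - x^2 - z^2 + 2
trace(b a^2 b^2 a b a) = trace(b)*trace(a b a b a^2 b) - trace(a b a b a^2)  (reduce the b square) = x*y*z^3 - x^2*z^2 - y^2*z^2 - x*y*z + x^2 + y^2 + z^2 - 2
trace(a^-1 b a^2 b^2 a b) = trace(b a^2 b^2 a b)*trace(a) - trace(b a^2 b^2 a b a)  (eliminate a^-1) = x^2*y^2*z^2 - 2*x^3*y*z - x*y^3*z - x*y*z^3 + x^4 + x^2*y^2 + x^2*z^2 + y^2*z^2 + 3*x*y*z - 4*x^2 - y^2 - z^2 + 2
trace(a^-1 b a^2 b^2 a b a^-1) = trace(a^-1 b a^2 b^2 a b)*trace(a) - trace(a^-1 b a^2 b^2 a b a)  (eliminate a^-1) = x^3*y^2*z^2 - 2*x^4*y*z - x^2*y^3*z - x^2*y*z^3 + x^5 + x^3*y^2 + x^3*z^2 + 5*x^2*y*z + y^3*z - 5*x^3 - 2*x*y^2 - x*z^2 - 2*y*z + 5*x
trace(a^-3 b a^2 b^2 a b) = trace(a^-1 b a^2 b^2 a b a^-1)*trace(a) - trace(a^-1 b a^2 b^2 a b)  (eliminate a^-1) = x^4*y^2*z^2 - 2*x^5*y*z - x^3*y^3*z - x^3*y*z^3 + x^6 + x^4*y^2 + x^4*z^2 - x^2*y^2*z^2 + 7*x^3*y*z + 2*x*y^3*z + x*y*z^3 - 6*x^4 - 3*x^2*y^2 - 2*x^2*z^2 - y^2*z^2 - 5*x*y*z + 9*x^2 + y^2 + z^2 - 2
trace(b^-1 a^-3 b a^2 b^2 a) = trace(a^-3 b a^2 b^2 a)*trace(b) - trace(a^-3 b a^2 b^2 a b)  (eliminate b^-1) = -x^4*y^2*z^2 + 2*x^5*y*z + 2*x^3*y^3*z + x^3*y*z^3 - x^6 - 2*x^4*y^2 - x^4*z^2 - x^2*y^4 - 7*x^3*y*z - 2*x*y^3*z - x*y*z^3 + 6*x^4 + 7*x^2*y^2 + 2*x^2*z^2 + y^4 + y^2*z^2 + 5*x*y*z - 9*x^2 - 4*y^2 - z^2 + 2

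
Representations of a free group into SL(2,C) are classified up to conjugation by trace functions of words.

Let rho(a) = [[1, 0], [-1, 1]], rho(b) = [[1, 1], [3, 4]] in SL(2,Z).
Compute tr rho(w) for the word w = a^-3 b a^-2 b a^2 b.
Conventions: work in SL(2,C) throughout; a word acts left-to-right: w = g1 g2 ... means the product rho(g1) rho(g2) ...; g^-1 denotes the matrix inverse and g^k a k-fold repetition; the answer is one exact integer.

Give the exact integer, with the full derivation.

rho(a^-1) = [[1, 0], [1, 1]]
... * rho(a^-1) = [[1, 0], [1, 1]]  ->  [[1, 0], [2, 1]]
... * rho(a^-1) = [[1, 0], [1, 1]]  ->  [[1, 0], [3, 1]]
... * rho(b) = [[1, 1], [3, 4]]  ->  [[1, 1], [6, 7]]
... * rho(a^-1) = [[1, 0], [1, 1]]  ->  [[2, 1], [13, 7]]
... * rho(a^-1) = [[1, 0], [1, 1]]  ->  [[3, 1], [20, 7]]
... * rho(b) = [[1, 1], [3, 4]]  ->  [[6, 7], [41, 48]]
... * rho(a) = [[1, 0], [-1, 1]]  ->  [[-1, 7], [-7, 48]]
... * rho(a) = [[1, 0], [-1, 1]]  ->  [[-8, 7], [-55, 48]]
... * rho(b) = [[1, 1], [3, 4]]  ->  [[13, 20], [89, 137]]
tr = 13 + 137 = 150

150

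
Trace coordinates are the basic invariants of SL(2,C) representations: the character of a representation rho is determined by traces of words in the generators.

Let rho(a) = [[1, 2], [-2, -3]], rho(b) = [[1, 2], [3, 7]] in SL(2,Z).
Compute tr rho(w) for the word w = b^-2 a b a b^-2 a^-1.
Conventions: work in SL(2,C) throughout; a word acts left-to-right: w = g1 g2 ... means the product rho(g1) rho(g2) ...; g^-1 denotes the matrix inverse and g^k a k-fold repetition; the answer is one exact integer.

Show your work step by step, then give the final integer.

115342

rho(b^-1) = [[7, -2], [-3, 1]]
... * rho(b^-1) = [[7, -2], [-3, 1]]  ->  [[55, -16], [-24, 7]]
... * rho(a) = [[1, 2], [-2, -3]]  ->  [[87, 158], [-38, -69]]
... * rho(b) = [[1, 2], [3, 7]]  ->  [[561, 1280], [-245, -559]]
... * rho(a) = [[1, 2], [-2, -3]]  ->  [[-1999, -2718], [873, 1187]]
... * rho(b^-1) = [[7, -2], [-3, 1]]  ->  [[-5839, 1280], [2550, -559]]
... * rho(b^-1) = [[7, -2], [-3, 1]]  ->  [[-44713, 12958], [19527, -5659]]
... * rho(a^-1) = [[-3, -2], [2, 1]]  ->  [[160055, 102384], [-69899, -44713]]
tr = 160055 + -44713 = 115342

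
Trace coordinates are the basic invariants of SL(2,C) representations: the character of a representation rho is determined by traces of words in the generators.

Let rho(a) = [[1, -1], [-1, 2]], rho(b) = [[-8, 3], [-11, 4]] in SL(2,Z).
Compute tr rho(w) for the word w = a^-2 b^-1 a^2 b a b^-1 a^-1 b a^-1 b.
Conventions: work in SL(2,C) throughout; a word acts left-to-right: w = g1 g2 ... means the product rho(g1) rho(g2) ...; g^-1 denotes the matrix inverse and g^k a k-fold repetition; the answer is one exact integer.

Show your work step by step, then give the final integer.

-5722516

rho(a^-1) = [[2, 1], [1, 1]]
... * rho(a^-1) = [[2, 1], [1, 1]]  ->  [[5, 3], [3, 2]]
... * rho(b^-1) = [[4, -3], [11, -8]]  ->  [[53, -39], [34, -25]]
... * rho(a) = [[1, -1], [-1, 2]]  ->  [[92, -131], [59, -84]]
... * rho(a) = [[1, -1], [-1, 2]]  ->  [[223, -354], [143, -227]]
... * rho(b) = [[-8, 3], [-11, 4]]  ->  [[2110, -747], [1353, -479]]
... * rho(a) = [[1, -1], [-1, 2]]  ->  [[2857, -3604], [1832, -2311]]
... * rho(b^-1) = [[4, -3], [11, -8]]  ->  [[-28216, 20261], [-18093, 12992]]
... * rho(a^-1) = [[2, 1], [1, 1]]  ->  [[-36171, -7955], [-23194, -5101]]
... * rho(b) = [[-8, 3], [-11, 4]]  ->  [[376873, -140333], [241663, -89986]]
... * rho(a^-1) = [[2, 1], [1, 1]]  ->  [[613413, 236540], [393340, 151677]]
... * rho(b) = [[-8, 3], [-11, 4]]  ->  [[-7509244, 2786399], [-4815167, 1786728]]
tr = -7509244 + 1786728 = -5722516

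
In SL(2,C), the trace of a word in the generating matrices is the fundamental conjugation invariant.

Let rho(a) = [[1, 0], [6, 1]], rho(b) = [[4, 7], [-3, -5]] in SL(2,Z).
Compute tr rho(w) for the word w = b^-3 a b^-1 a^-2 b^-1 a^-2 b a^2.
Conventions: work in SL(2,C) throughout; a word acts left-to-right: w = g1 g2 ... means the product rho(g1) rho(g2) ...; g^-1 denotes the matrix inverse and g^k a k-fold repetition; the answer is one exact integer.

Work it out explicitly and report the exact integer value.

878513

rho(b^-1) = [[-5, -7], [3, 4]]
... * rho(b^-1) = [[-5, -7], [3, 4]]  ->  [[4, 7], [-3, -5]]
... * rho(b^-1) = [[-5, -7], [3, 4]]  ->  [[1, 0], [0, 1]]
... * rho(a) = [[1, 0], [6, 1]]  ->  [[1, 0], [6, 1]]
... * rho(b^-1) = [[-5, -7], [3, 4]]  ->  [[-5, -7], [-27, -38]]
... * rho(a^-1) = [[1, 0], [-6, 1]]  ->  [[37, -7], [201, -38]]
... * rho(a^-1) = [[1, 0], [-6, 1]]  ->  [[79, -7], [429, -38]]
... * rho(b^-1) = [[-5, -7], [3, 4]]  ->  [[-416, -581], [-2259, -3155]]
... * rho(a^-1) = [[1, 0], [-6, 1]]  ->  [[3070, -581], [16671, -3155]]
... * rho(a^-1) = [[1, 0], [-6, 1]]  ->  [[6556, -581], [35601, -3155]]
... * rho(b) = [[4, 7], [-3, -5]]  ->  [[27967, 48797], [151869, 264982]]
... * rho(a) = [[1, 0], [6, 1]]  ->  [[320749, 48797], [1741761, 264982]]
... * rho(a) = [[1, 0], [6, 1]]  ->  [[613531, 48797], [3331653, 264982]]
tr = 613531 + 264982 = 878513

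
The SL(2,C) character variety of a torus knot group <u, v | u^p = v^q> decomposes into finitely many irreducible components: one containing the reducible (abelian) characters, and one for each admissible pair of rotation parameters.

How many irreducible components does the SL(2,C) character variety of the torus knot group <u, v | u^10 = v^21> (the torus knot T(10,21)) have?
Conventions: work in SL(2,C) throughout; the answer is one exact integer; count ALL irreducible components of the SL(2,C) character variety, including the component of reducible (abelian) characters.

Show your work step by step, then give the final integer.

91

Gamma = < u, v | u^10 = v^21 > (torus knot T(10,21)); the central element u^10 = v^21 acts as +I or -I in any irreducible SL(2,C) representation.
This locks tr(u) to 2*cos(pi*alpha/10), alpha in 1..9, and tr(v) to 2*cos(pi*beta/21), beta in 1..20, on each component of irreducible characters.
u^10 = (-1)^alpha I and v^21 = (-1)^beta I must agree, so alpha and beta have equal parity.
Counting: 5 odd alphas x 10 odd betas + 4 even alphas x 10 even betas = 50 + 40 = 90.
That is 90 components of irreducible characters, and with the reducible (abelian) component the total is 91.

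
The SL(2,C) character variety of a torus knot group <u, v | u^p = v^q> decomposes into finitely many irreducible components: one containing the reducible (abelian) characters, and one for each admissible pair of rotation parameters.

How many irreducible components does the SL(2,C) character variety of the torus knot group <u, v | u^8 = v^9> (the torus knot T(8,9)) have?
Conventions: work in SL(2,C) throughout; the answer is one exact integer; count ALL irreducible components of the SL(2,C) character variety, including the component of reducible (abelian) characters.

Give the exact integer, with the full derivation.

29

Gamma = < u, v | u^8 = v^9 > (torus knot T(8,9)); the central element u^8 = v^9 acts as +I or -I in any irreducible SL(2,C) representation.
So on each irreducible component the traces are pinned: tr(u) = 2*cos(pi*alpha/8) with 1 <= alpha <= 7, tr(v) = 2*cos(pi*beta/9) with 1 <= beta <= 8.
Consistency of u^8 = (-1)^alpha I with v^9 = (-1)^beta I forces alpha = beta (mod 2).
Counting: 4 odd alphas x 4 odd betas + 3 even alphas x 4 even betas = 16 + 12 = 28.
components with irreducible characters: 28; plus the single component of reducible (abelian) characters: total 29.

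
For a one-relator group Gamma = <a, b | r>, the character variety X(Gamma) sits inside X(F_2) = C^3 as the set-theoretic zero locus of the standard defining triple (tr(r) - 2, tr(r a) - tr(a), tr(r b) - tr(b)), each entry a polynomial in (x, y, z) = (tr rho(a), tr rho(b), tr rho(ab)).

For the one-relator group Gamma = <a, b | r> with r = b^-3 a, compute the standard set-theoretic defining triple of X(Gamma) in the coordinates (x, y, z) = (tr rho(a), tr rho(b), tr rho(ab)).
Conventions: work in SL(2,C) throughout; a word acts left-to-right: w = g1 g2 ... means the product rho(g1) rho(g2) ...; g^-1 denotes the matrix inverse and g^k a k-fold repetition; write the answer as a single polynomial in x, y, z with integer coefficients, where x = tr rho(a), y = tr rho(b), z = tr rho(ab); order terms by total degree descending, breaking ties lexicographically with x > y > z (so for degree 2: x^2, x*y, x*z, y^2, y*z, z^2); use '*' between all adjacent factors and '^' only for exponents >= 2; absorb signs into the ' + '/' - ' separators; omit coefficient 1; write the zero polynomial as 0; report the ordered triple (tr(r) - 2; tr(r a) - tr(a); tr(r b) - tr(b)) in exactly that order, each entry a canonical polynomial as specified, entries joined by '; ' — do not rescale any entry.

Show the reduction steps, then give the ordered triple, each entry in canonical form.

trace(b^-1 a) = trace(a) trace(b) - trace(a b) = x*y - z
trace(b^-2 a) = trace(b^-1 a) trace(b) - trace(b^-1 a b) = x*y^2 - y*z - x
trace(b^-3 a) = trace(b^-2 a) trace(b) - trace(b^-2 a b) = x*y^3 - y^2*z - 2*x*y + z
trace(a^2) = trace(a) trace(a) - trace(1) = x^2 - 2
trace(a^2 b) = trace(a) trace(b a) - trace(b) = x*z - y
trace(b^-1 a^2) = trace(a^2) trace(b) - trace(a^2 b) = x^2*y - x*z - y
trace(b^-1 a^2 b^-1) = trace(b^-1 a^2) trace(b) - trace(b^-1 a^2 b) = x^2*y^2 - x*y*z - x^2 - y^2 + 2
trace(b^-3 a^2) = trace(b^-1 a^2 b^-1) trace(b) - trace(b^-1 a^2) = x^2*y^3 - x*y^2*z - 2*x^2*y - y^3 + x*z + 3*y
assemble the triple (trace(r) - 2; trace(r a) - x; trace(r b) - y)

x*y^3 - y^2*z - 2*x*y + z - 2; x^2*y^3 - x*y^2*z - 2*x^2*y - y^3 + x*z - x + 3*y; x*y^2 - y*z - x - y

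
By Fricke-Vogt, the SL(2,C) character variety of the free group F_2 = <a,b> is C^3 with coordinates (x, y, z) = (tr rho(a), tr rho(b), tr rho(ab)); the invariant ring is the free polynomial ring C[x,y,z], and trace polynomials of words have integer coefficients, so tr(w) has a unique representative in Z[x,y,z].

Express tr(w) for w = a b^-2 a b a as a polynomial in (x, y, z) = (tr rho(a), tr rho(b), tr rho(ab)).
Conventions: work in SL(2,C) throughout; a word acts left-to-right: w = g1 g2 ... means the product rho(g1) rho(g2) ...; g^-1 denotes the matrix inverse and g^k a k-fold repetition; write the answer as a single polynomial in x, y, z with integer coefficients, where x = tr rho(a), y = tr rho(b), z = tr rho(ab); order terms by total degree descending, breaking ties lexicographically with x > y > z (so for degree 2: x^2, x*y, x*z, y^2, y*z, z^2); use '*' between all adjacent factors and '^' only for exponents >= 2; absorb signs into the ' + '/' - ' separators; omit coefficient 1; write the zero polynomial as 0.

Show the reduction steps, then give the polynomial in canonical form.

x^2*y^2*z - x*y^3 - x*y*z^2 - x^2*z + 2*x*y + z

trace(b a^2) = trace(a) * trace(b a) - trace(b) = x*z - y
so trace(a b a^2) = trace(a) * trace(b a^2) - trace(b a) = x^2*z - x*y - z
trace(b a b a) = trace(b a) * trace(b a) - trace(1)   [split at repeated b] = z^2 - 2
so trace(b a b) = trace(b) * trace(a b) - trace(a) = y*z - x
trace(a b a^2 b) = trace(a) * trace(b a b a) - trace(b a b) = x*z^2 - y*z - x
so trace(b^-1 a b a^2) = trace(a b a^2) * trace(b) - trace(a b a^2 b) = x^2*y*z - x*y^2 - x*z^2 + x
reduce: trace(a b^-2 a b a) = trace(b^-1 a b a^2) * trace(b) - trace(b^-1 a b a^2 b) = x^2*y^2*z - x*y^3 - x*y*z^2 - x^2*z + 2*x*y + z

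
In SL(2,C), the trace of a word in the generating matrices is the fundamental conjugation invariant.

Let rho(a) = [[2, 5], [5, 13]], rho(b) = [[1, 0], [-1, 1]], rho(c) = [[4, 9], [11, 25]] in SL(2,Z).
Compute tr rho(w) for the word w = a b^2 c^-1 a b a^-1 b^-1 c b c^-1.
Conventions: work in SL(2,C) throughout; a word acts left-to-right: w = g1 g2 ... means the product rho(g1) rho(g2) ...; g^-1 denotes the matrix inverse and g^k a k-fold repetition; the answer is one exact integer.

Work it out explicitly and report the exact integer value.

rho(a) = [[2, 5], [5, 13]]
... * rho(b) = [[1, 0], [-1, 1]]  ->  [[-3, 5], [-8, 13]]
... * rho(b) = [[1, 0], [-1, 1]]  ->  [[-8, 5], [-21, 13]]
... * rho(c^-1) = [[25, -9], [-11, 4]]  ->  [[-255, 92], [-668, 241]]
... * rho(a) = [[2, 5], [5, 13]]  ->  [[-50, -79], [-131, -207]]
... * rho(b) = [[1, 0], [-1, 1]]  ->  [[29, -79], [76, -207]]
... * rho(a^-1) = [[13, -5], [-5, 2]]  ->  [[772, -303], [2023, -794]]
... * rho(b^-1) = [[1, 0], [1, 1]]  ->  [[469, -303], [1229, -794]]
... * rho(c) = [[4, 9], [11, 25]]  ->  [[-1457, -3354], [-3818, -8789]]
... * rho(b) = [[1, 0], [-1, 1]]  ->  [[1897, -3354], [4971, -8789]]
... * rho(c^-1) = [[25, -9], [-11, 4]]  ->  [[84319, -30489], [220954, -79895]]
tr = 84319 + -79895 = 4424

4424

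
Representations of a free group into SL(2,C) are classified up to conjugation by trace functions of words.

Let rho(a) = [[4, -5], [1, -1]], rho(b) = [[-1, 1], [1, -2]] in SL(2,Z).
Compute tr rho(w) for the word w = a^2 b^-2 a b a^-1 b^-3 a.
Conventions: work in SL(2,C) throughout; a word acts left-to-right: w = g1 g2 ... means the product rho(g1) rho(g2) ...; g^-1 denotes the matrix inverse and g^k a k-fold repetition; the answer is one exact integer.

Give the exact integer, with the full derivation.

rho(a) = [[4, -5], [1, -1]]
... * rho(a) = [[4, -5], [1, -1]]  ->  [[11, -15], [3, -4]]
... * rho(b^-1) = [[-2, -1], [-1, -1]]  ->  [[-7, 4], [-2, 1]]
... * rho(b^-1) = [[-2, -1], [-1, -1]]  ->  [[10, 3], [3, 1]]
... * rho(a) = [[4, -5], [1, -1]]  ->  [[43, -53], [13, -16]]
... * rho(b) = [[-1, 1], [1, -2]]  ->  [[-96, 149], [-29, 45]]
... * rho(a^-1) = [[-1, 5], [-1, 4]]  ->  [[-53, 116], [-16, 35]]
... * rho(b^-1) = [[-2, -1], [-1, -1]]  ->  [[-10, -63], [-3, -19]]
... * rho(b^-1) = [[-2, -1], [-1, -1]]  ->  [[83, 73], [25, 22]]
... * rho(b^-1) = [[-2, -1], [-1, -1]]  ->  [[-239, -156], [-72, -47]]
... * rho(a) = [[4, -5], [1, -1]]  ->  [[-1112, 1351], [-335, 407]]
tr = -1112 + 407 = -705

-705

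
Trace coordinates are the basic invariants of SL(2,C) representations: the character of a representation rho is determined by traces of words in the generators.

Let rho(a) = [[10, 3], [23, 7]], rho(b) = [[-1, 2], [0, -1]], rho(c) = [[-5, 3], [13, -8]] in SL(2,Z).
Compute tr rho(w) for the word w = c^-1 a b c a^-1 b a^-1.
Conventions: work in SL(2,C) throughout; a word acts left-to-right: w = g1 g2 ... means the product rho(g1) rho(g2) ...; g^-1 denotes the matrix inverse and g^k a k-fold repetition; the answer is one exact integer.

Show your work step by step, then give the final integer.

rho(c^-1) = [[-8, -3], [-13, -5]]
... * rho(a) = [[10, 3], [23, 7]]  ->  [[-149, -45], [-245, -74]]
... * rho(b) = [[-1, 2], [0, -1]]  ->  [[149, -253], [245, -416]]
... * rho(c) = [[-5, 3], [13, -8]]  ->  [[-4034, 2471], [-6633, 4063]]
... * rho(a^-1) = [[7, -3], [-23, 10]]  ->  [[-85071, 36812], [-139880, 60529]]
... * rho(b) = [[-1, 2], [0, -1]]  ->  [[85071, -206954], [139880, -340289]]
... * rho(a^-1) = [[7, -3], [-23, 10]]  ->  [[5355439, -2324753], [8805807, -3822530]]
tr = 5355439 + -3822530 = 1532909

1532909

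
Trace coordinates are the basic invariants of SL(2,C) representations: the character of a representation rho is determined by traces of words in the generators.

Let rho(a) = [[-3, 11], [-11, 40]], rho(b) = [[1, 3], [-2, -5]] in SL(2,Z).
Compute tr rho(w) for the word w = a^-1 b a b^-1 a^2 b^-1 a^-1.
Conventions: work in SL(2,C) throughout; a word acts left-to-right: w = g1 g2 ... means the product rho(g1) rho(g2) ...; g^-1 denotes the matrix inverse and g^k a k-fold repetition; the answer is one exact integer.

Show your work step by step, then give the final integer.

rho(a^-1) = [[40, -11], [11, -3]]
... * rho(b) = [[1, 3], [-2, -5]]  ->  [[62, 175], [17, 48]]
... * rho(a) = [[-3, 11], [-11, 40]]  ->  [[-2111, 7682], [-579, 2107]]
... * rho(b^-1) = [[-5, -3], [2, 1]]  ->  [[25919, 14015], [7109, 3844]]
... * rho(a) = [[-3, 11], [-11, 40]]  ->  [[-231922, 845709], [-63611, 231959]]
... * rho(a) = [[-3, 11], [-11, 40]]  ->  [[-8607033, 31277218], [-2360716, 8578639]]
... * rho(b^-1) = [[-5, -3], [2, 1]]  ->  [[105589601, 57098317], [28960858, 15660787]]
... * rho(a^-1) = [[40, -11], [11, -3]]  ->  [[4851665527, -1332780562], [1330702977, -365551799]]
tr = 4851665527 + -365551799 = 4486113728

4486113728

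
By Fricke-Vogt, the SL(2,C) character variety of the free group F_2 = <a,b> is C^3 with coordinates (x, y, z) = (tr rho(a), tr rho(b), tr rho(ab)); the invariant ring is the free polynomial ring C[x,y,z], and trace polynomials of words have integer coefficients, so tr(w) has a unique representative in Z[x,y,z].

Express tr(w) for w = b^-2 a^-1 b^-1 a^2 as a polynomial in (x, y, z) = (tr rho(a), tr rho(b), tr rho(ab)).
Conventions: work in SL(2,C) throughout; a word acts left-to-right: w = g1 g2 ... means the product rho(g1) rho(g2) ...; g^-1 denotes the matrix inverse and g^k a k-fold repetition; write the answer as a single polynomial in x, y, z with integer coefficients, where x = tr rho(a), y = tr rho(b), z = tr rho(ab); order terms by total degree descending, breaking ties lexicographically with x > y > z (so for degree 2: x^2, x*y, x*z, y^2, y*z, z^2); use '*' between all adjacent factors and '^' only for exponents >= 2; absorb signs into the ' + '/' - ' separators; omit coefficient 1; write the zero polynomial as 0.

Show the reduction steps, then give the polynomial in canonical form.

trace(a^2) = trace(a) trace(a) - trace(1) = x^2 - 2
use: trace(a^2 b) = trace(a) trace(b a) - trace(b) = x*z - y
apply: trace(b^-1 a^2) = trace(a^2) trace(b) - trace(a^2 b) = x^2*y - x*z - y
trace(b^-1 a^2 b^-1) = trace(b^-1 a^2) trace(b) - trace(b^-1 a^2 b) = x^2*y^2 - x*y*z - x^2 - y^2 + 2
trace(b^-1 a^2 b^-2) = trace(b^-1 a^2 b^-1) trace(b) - trace(b^-1 a^2) = x^2*y^3 - x*y^2*z - 2*x^2*y - y^3 + x*z + 3*y
trace(a^3) = trace(a) trace(a^2) - trace(a) = x^3 - 3*x
trace(a^3 b) = trace(a) trace(a b a) - trace(a b) = x^2*z - x*y - z
apply: trace(a b^-1 a^2) = trace(a^3) trace(b) - trace(a^3 b) = x^3*y - x^2*z - 2*x*y + z
trace(b a b a) = trace(b a) trace(b a) - trace(1) = z^2 - 2
trace(b a b) = trace(b) trace(a b) - trace(a) = y*z - x
trace(a^2 b a b) = trace(a) trace(b a b a) - trace(b a b) = x*z^2 - y*z - x
apply: trace(a b^-1 a^2 b) = trace(a^2 b a) trace(b) - trace(a^2 b a b) = x^2*y*z - x*y^2 - x*z^2 + x
trace(b^-1 a b^-1 a^2) = trace(a b^-1 a^2) trace(b) - trace(a b^-1 a^2 b) = x^3*y^2 - 2*x^2*y*z - x*y^2 + x*z^2 + y*z - x
trace(b^-1 a^2 b^-2 a) = trace(b^-1 a b^-1 a^2) trace(b) - trace(b^-1 a b^-1 a^2 b) = x^3*y^3 - 2*x^2*y^2*z - x^3*y - x*y^3 + x*y*z^2 + x^2*z + y^2*z + x*y - z
apply: trace(b^-2 a^-1 b^-1 a^2) = trace(b^-1 a^2 b^-2) trace(a) - trace(b^-1 a^2 b^-2 a) = x^2*y^2*z - x^3*y - x*y*z^2 - y^2*z + 2*x*y + z

x^2*y^2*z - x^3*y - x*y*z^2 - y^2*z + 2*x*y + z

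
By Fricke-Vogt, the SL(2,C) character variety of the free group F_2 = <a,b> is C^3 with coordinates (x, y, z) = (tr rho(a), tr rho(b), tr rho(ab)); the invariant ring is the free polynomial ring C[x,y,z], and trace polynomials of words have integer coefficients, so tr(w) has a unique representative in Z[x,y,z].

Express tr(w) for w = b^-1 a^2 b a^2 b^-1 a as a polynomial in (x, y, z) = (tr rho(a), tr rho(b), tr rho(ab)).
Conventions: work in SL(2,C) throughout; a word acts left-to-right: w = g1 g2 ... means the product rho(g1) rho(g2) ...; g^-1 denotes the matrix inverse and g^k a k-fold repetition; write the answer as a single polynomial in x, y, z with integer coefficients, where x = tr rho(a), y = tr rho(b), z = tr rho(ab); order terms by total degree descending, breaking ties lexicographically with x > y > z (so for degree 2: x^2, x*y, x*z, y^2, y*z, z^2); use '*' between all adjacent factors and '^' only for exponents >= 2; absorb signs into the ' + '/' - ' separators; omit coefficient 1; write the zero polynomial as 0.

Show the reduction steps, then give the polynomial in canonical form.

tr(b a^2) = tr(a) tr(b a) - tr(b)   [square of a] = x*z - y
tr(b a^3) = tr(a) tr(b a^2) - tr(b a)   [square of a] = x^2*z - x*y - z
tr(b a^4) = tr(a) tr(b a^3) - tr(b a^2)   [square of a] = x^3*z - x^2*y - 2*x*z + y
tr(a^3 b a^2) = tr(a) tr(b a^4) - tr(b a^3)   [square of a] = x^4*z - x^3*y - 3*x^2*z + 2*x*y + z
tr(b a b a) = tr(b a) tr(b a) - tr(1)   [split at a repeated b] = z^2 - 2
tr(b a b) = tr(b) tr(a b) - tr(a)   [square of b] = y*z - x
tr(b a^2 b a) = tr(a) tr(b a b a) - tr(b a b)   [square of a] = x*z^2 - y*z - x
tr(a^2) = tr(a) tr(a) - tr(1)   [square of a] = x^2 - 2
tr(b a^2 b) = tr(b) tr(a^2 b) - tr(a^2)   [square of b] = x*y*z - x^2 - y^2 + 2
tr(a b a^2 b a) = tr(a) tr(b a^2 b a) - tr(b a^2 b)   [square of a] = x^2*z^2 - 2*x*y*z + y^2 - 2
tr(a^3 b a^2 b) = tr(a) tr(a b a^2 b a) - tr(a b a^2 b)   [square of a] = x^3*z^2 - 2*x^2*y*z + x*y^2 - x*z^2 + y*z - x
tr(a^2 b a^2 b^-1 a) = tr(a^3 b a^2) tr(b) - tr(a^3 b a^2 b)   [inverse elimination on b] = x^4*y*z - x^3*y^2 - x^3*z^2 - x^2*y*z + x*y^2 + x*z^2 + x
tr(b a b a b a) = tr(b a b a) tr(b a) - tr(a b)   [split at a repeated b] = z^3 - 3*z
tr(b a b a b) = tr(b) tr(a b a b) - tr(a b a)   [square of b] = y*z^2 - x*z - y
tr(b a b a^2 b a) = tr(a) tr(b a b a b a) - tr(b a b a b)   [square of a] = x*z^3 - y*z^2 - 2*x*z + y
tr(b a b a^2 b) = tr(b) tr(a b a^2 b) - tr(a b a^2)   [square of b] = x*y*z^2 - x^2*z - y^2*z + z
tr(a b a^2 b a^2 b) = tr(a) tr(b a b a^2 b a) - tr(b a b a^2 b)   [square of a] = x^2*z^3 - 2*x*y*z^2 - x^2*z + y^2*z + x*y - z
tr(a^2 b a^2 b^-1 a b) = tr(a b a^2 b a^2) tr(b) - tr(a b a^2 b a^2 b)   [inverse elimination on b] = x^3*y*z^2 - 2*x^2*y^2*z - x^2*z^3 + x*y^3 + x*y*z^2 + x^2*z - 2*x*y + z
tr(b^-1 a^2 b a^2 b^-1 a) = tr(a^2 b a^2 b^-1 a) tr(b) - tr(a^2 b a^2 b^-1 a b)   [inverse elimination on b] = x^4*y^2*z - x^3*y^3 - 2*x^3*y*z^2 + x^2*y^2*z + x^2*z^3 - x^2*z + 3*x*y - z

x^4*y^2*z - x^3*y^3 - 2*x^3*y*z^2 + x^2*y^2*z + x^2*z^3 - x^2*z + 3*x*y - z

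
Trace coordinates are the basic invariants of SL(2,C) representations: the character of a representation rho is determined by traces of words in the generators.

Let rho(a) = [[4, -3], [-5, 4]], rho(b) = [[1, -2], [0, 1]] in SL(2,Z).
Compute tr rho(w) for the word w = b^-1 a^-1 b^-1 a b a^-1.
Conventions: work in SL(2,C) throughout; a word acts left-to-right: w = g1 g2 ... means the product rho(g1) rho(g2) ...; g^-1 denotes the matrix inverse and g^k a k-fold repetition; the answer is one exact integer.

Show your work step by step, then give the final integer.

1818

rho(b^-1) = [[1, 2], [0, 1]]
... * rho(a^-1) = [[4, 3], [5, 4]]  ->  [[14, 11], [5, 4]]
... * rho(b^-1) = [[1, 2], [0, 1]]  ->  [[14, 39], [5, 14]]
... * rho(a) = [[4, -3], [-5, 4]]  ->  [[-139, 114], [-50, 41]]
... * rho(b) = [[1, -2], [0, 1]]  ->  [[-139, 392], [-50, 141]]
... * rho(a^-1) = [[4, 3], [5, 4]]  ->  [[1404, 1151], [505, 414]]
tr = 1404 + 414 = 1818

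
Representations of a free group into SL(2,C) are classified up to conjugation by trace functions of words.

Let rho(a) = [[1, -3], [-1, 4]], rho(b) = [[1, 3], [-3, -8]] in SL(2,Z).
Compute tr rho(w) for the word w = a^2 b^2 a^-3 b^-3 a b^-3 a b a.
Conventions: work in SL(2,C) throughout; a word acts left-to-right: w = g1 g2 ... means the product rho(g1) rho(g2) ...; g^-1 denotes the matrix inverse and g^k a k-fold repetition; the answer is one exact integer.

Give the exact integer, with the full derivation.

rho(a) = [[1, -3], [-1, 4]]
... * rho(a) = [[1, -3], [-1, 4]]  ->  [[4, -15], [-5, 19]]
... * rho(b) = [[1, 3], [-3, -8]]  ->  [[49, 132], [-62, -167]]
... * rho(b) = [[1, 3], [-3, -8]]  ->  [[-347, -909], [439, 1150]]
... * rho(a^-1) = [[4, 3], [1, 1]]  ->  [[-2297, -1950], [2906, 2467]]
... * rho(a^-1) = [[4, 3], [1, 1]]  ->  [[-11138, -8841], [14091, 11185]]
... * rho(a^-1) = [[4, 3], [1, 1]]  ->  [[-53393, -42255], [67549, 53458]]
... * rho(b^-1) = [[-8, -3], [3, 1]]  ->  [[300379, 117924], [-380018, -149189]]
... * rho(b^-1) = [[-8, -3], [3, 1]]  ->  [[-2049260, -783213], [2592577, 990865]]
... * rho(b^-1) = [[-8, -3], [3, 1]]  ->  [[14044441, 5364567], [-17768021, -6786866]]
... * rho(a) = [[1, -3], [-1, 4]]  ->  [[8679874, -20675055], [-10981155, 26156599]]
... * rho(b^-1) = [[-8, -3], [3, 1]]  ->  [[-131464157, -46714677], [166319037, 59100064]]
... * rho(b^-1) = [[-8, -3], [3, 1]]  ->  [[911569225, 347677794], [-1153252104, -439857047]]
... * rho(b^-1) = [[-8, -3], [3, 1]]  ->  [[-6249520418, -2387029881], [7906445691, 3019899265]]
... * rho(a) = [[1, -3], [-1, 4]]  ->  [[-3862490537, 9200441730], [4886546426, -11639740013]]
... * rho(b) = [[1, 3], [-3, -8]]  ->  [[-31463815727, -85191005451], [39805766465, 107777559382]]
... * rho(a) = [[1, -3], [-1, 4]]  ->  [[53727189724, -246372574623], [-67971792917, 311692938133]]
tr = 53727189724 + 311692938133 = 365420127857

365420127857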